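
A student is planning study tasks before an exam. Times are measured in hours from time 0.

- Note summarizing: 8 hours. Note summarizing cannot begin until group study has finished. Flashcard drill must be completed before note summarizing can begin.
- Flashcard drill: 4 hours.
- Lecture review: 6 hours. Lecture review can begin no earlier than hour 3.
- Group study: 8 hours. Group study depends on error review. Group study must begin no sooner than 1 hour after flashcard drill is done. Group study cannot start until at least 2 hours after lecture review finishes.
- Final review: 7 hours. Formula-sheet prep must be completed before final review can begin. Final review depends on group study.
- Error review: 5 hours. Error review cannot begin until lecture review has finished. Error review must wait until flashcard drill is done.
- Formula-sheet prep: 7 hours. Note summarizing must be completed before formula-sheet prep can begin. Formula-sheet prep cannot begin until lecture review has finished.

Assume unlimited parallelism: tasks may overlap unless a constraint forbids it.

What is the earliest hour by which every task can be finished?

44

Flashcard drill has no prerequisites, so it starts at hour 0 and finishes at hour 4.
Lecture review cannot begin until its own release at hour 3. It runs from hour 3 to 3 + 6 = hour 9.
Error review has to wait for lecture review (finishes hour 9); flashcard drill (finishes hour 4). The latest of these is hour 9, so error review runs hour 9 to 9 + 5 = hour 14.
Group study cannot start until error review (finishes hour 14); flashcard drill (finishes hour 4, plus 1-hour gap → hour 5); lecture review (finishes hour 9, plus 2-hour gap → hour 11). The controlling bound is hour 14, so group study finishes at 14 + 8 = hour 22.
For note summarizing: group study (finishes hour 22); flashcard drill (finishes hour 4). Taking the maximum gives a start of hour 22, and it finishes at 22 + 8 = hour 30.
For formula-sheet prep: note summarizing (finishes hour 30); lecture review (finishes hour 9). Taking the maximum gives a start of hour 30, and it finishes at 30 + 7 = hour 37.
Final review has to wait for formula-sheet prep (finishes hour 37); group study (finishes hour 22). The latest of these is hour 37, so final review runs hour 37 to 37 + 7 = hour 44.
All tasks are finished once the last one completes. Finish times: Lecture review at 9, Flashcard drill at 4, Error review at 14, Group study at 22, Note summarizing at 30, Formula-sheet prep at 37, Final review at 44. The latest is hour 44.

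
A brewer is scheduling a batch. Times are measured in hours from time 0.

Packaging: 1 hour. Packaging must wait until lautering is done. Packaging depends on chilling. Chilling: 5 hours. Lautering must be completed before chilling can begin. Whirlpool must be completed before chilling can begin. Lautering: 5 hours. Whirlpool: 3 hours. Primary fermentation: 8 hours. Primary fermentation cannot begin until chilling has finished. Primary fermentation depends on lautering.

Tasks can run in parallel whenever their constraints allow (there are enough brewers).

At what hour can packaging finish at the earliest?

Whirlpool has no prerequisites, so it starts at hour 0 and finishes at hour 3.
Lautering can start immediately at hour 0; it finishes at hour 5.
Chilling has to wait for lautering (finishes hour 5); whirlpool (finishes hour 3). The latest of these is hour 5, so chilling runs hour 5 to 5 + 5 = hour 10.
Packaging cannot start until lautering (finishes hour 5); chilling (finishes hour 10). The controlling bound is hour 10, so packaging finishes at 10 + 1 = hour 11.

11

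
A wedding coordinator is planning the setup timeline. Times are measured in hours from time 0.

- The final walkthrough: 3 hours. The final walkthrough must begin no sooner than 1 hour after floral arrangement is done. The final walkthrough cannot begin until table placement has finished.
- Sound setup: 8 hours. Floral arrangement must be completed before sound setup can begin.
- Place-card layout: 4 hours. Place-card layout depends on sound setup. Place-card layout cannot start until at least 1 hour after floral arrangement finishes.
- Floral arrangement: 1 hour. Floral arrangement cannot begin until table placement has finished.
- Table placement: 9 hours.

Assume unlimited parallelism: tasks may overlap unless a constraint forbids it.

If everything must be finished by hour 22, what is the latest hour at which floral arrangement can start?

9

Nothing follows place-card layout; the deadline of hour 22 is its only limit. It must start by 22 − 4 = hour 18.
Since place-card layout (must start by hour 18) depends on it, sound setup must finish by hour 18. Backing off its 8-hour duration gives a latest start of hour 10.
To finish by hour 22, the final walkthrough (duration 3) must start no later than hour 19.
For floral arrangement: sound setup (must start by hour 10); place-card layout (must start by hour 18, minus 1-hour gap → hour 17); the final walkthrough (must start by hour 19, minus 1-hour gap → hour 18). The most restrictive is hour 10; with a 1-hour duration, floral arrangement must start by hour 9.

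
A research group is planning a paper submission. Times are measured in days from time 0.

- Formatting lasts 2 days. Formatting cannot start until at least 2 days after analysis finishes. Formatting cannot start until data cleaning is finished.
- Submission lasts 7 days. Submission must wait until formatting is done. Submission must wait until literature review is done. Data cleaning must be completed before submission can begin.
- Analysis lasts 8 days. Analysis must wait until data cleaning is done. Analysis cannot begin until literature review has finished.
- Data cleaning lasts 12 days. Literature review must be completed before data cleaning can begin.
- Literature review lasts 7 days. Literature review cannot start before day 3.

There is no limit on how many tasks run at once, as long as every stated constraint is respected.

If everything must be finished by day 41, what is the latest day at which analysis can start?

22

To finish by day 41, submission (duration 7) must start no later than day 34.
Formatting must finish before submission (must start by day 34). With a 2-day duration, formatting must start by 34 − 2 = day 32.
Since formatting (must start by day 32, minus 2-day gap → day 30) depends on it, analysis must finish by day 30. Backing off its 8-day duration gives a latest start of day 22.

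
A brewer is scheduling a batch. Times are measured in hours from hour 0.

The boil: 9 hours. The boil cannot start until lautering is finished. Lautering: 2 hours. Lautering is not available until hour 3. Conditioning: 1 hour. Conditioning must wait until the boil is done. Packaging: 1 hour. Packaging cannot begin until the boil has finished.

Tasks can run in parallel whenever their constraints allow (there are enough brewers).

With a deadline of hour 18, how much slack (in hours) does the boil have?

After its own release at hour 3, lautering can start at hour 3 and finishes at hour 5.
The boil waits on lautering (finishes hour 5), so it starts at hour 5 and finishes at 5 + 9 = hour 14.

Working backward from the deadline:
Conditioning has no dependents, so it just needs to finish by hour 18. Starting by 18 − 1 = hour 17 achieves that.
Packaging has no dependents, so it just needs to finish by hour 18. Starting by 18 − 1 = hour 17 achieves that.
The boil must finish in time for conditioning (must start by hour 17); packaging (must start by hour 17). The tightest is hour 17, so the boil must start by 17 − 9 = hour 8.
So the boil can start as early as hour 5 and as late as hour 8, giving 8 − 5 = 3 hours of slack.

3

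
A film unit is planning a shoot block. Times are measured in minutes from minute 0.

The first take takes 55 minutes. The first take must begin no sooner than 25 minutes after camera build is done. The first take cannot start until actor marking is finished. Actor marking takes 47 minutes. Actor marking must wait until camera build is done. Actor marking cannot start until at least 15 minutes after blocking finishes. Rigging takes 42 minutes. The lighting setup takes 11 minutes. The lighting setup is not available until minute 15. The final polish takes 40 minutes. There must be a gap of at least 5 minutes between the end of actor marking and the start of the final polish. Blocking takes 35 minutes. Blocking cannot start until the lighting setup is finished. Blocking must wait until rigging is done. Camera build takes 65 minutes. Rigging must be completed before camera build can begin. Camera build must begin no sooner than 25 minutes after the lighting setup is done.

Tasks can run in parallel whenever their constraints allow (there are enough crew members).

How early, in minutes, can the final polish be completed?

The lighting setup waits on its own release at minute 15, so it starts at minute 15 and finishes at 15 + 11 = minute 26.
Nothing blocks rigging, so it runs from minute 0 to minute 42.
Blocking needs all of the lighting setup (finishes minute 26); rigging (finishes minute 42). That puts its earliest start at minute 42; it finishes at 42 + 35 = minute 77.
Camera build has to wait for rigging (finishes minute 42); the lighting setup (finishes minute 26, plus 25-minute gap → minute 51). The latest of these is minute 51, so camera build runs minute 51 to 51 + 65 = minute 116.
Actor marking needs all of camera build (finishes minute 116); blocking (finishes minute 77, plus 15-minute gap → minute 92). That puts its earliest start at minute 116; it finishes at 116 + 47 = minute 163.
After actor marking (finishes minute 163, plus 5-minute gap → minute 168), the final polish can start at minute 168 and finishes at minute 208.

208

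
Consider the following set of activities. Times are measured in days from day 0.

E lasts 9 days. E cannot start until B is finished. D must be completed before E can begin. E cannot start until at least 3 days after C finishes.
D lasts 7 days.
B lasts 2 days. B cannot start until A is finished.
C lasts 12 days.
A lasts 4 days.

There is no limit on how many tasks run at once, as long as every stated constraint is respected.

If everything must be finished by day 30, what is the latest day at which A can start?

15

Nothing follows E; the deadline of day 30 is its only limit. It must start by 30 − 9 = day 21.
B must finish before E (must start by day 21). With a 2-day duration, B must start by 21 − 2 = day 19.
A has to be done before B (must start by day 19). That means finishing by day 19, i.e. starting by 19 − 4 = day 15.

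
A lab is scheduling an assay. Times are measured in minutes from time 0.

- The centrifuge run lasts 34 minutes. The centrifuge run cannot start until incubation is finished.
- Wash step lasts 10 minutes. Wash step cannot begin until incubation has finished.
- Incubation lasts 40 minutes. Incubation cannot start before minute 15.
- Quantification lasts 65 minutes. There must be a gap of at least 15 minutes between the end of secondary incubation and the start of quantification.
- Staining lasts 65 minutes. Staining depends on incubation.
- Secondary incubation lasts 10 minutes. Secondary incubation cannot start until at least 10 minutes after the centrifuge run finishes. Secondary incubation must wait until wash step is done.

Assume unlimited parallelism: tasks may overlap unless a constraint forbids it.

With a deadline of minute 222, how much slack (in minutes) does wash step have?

Incubation waits on its own release at minute 15, so it starts at minute 15 and finishes at 15 + 40 = minute 55.
Wash step cannot begin until incubation (finishes minute 55). It runs from minute 55 to 55 + 10 = minute 65.

Working backward from the deadline:
Quantification has no dependents, so it just needs to finish by minute 222. Starting by 222 − 65 = minute 157 achieves that.
Secondary incubation has to be done before quantification (must start by minute 157, minus 15-minute gap → minute 142). That means finishing by minute 142, i.e. starting by 142 − 10 = minute 132.
Wash step must finish before secondary incubation (must start by minute 132). With a 10-minute duration, wash step must start by 132 − 10 = minute 122.
So wash step can start as early as minute 55 and as late as minute 122, giving 122 − 55 = 67 minutes of slack.

67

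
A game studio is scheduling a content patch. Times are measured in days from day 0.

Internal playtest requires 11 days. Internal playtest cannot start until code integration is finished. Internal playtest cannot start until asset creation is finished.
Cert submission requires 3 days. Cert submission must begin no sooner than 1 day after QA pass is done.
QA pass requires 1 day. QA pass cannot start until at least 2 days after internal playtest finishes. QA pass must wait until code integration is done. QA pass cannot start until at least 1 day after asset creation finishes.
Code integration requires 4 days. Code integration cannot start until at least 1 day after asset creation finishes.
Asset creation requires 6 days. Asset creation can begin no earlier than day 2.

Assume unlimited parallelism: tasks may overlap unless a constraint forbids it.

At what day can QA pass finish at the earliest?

27

After its own release at day 2, asset creation can start at day 2 and finishes at day 8.
Code integration waits on asset creation (finishes day 8, plus 1-day gap → day 9), so it starts at day 9 and finishes at 9 + 4 = day 13.
Internal playtest needs all of code integration (finishes day 13); asset creation (finishes day 8). That puts its earliest start at day 13; it finishes at 13 + 11 = day 24.
QA pass needs all of internal playtest (finishes day 24, plus 2-day gap → day 26); code integration (finishes day 13); asset creation (finishes day 8, plus 1-day gap → day 9). That puts its earliest start at day 26; it finishes at 26 + 1 = day 27.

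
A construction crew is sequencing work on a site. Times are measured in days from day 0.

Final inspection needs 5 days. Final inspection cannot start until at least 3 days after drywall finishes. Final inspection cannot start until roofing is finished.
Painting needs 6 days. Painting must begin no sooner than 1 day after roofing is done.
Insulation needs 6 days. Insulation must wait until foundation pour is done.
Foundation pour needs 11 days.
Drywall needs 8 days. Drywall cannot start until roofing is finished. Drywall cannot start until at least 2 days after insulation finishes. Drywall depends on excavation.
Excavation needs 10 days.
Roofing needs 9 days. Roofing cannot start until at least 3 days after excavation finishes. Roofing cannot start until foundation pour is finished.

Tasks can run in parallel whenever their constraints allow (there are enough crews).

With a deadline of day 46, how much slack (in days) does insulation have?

11

Foundation pour can start immediately at day 0; it finishes at day 11.
Insulation cannot begin until foundation pour (finishes day 11). It runs from day 11 to 11 + 6 = day 17.

Working backward from the deadline:
To finish by day 46, final inspection (duration 5) must start no later than day 41.
Drywall must finish before final inspection (must start by day 41, minus 3-day gap → day 38). With an 8-day duration, drywall must start by 38 − 8 = day 30.
Since drywall (must start by day 30, minus 2-day gap → day 28) depends on it, insulation must finish by day 28. Backing off its 6-day duration gives a latest start of day 22.
So insulation can start as early as day 11 and as late as day 22, giving 22 − 11 = 11 days of slack.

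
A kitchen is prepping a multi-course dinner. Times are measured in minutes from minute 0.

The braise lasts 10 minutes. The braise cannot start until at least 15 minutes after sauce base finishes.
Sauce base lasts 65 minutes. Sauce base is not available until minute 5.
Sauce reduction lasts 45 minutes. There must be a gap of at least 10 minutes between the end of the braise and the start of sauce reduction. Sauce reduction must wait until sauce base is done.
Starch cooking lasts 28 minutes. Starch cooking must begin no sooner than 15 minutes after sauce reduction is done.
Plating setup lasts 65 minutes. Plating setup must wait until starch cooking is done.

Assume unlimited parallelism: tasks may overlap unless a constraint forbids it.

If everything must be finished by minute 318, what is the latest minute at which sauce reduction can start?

165

Plating setup has no dependents, so it just needs to finish by minute 318. Starting by 318 − 65 = minute 253 achieves that.
Starch cooking feeds into plating setup (must start by minute 253); so starch cooking must finish by minute 253 and therefore start by minute 225.
Sauce reduction has to be done before starch cooking (must start by minute 225, minus 15-minute gap → minute 210). That means finishing by minute 210, i.e. starting by 210 − 45 = minute 165.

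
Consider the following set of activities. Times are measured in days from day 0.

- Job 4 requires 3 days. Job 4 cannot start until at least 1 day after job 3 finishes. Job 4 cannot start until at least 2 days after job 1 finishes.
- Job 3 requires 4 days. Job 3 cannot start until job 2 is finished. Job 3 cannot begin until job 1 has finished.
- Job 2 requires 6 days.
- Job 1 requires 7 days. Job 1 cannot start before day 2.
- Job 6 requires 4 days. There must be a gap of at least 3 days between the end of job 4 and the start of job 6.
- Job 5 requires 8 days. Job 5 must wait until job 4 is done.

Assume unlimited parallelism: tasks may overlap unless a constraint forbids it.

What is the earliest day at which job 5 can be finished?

25

Job 2 has no prerequisites, so it starts at day 0 and finishes at day 6.
Job 1 waits on its own release at day 2, so it starts at day 2 and finishes at 2 + 7 = day 9.
For job 3: job 2 (finishes day 6); job 1 (finishes day 9). Taking the maximum gives a start of day 9, and it finishes at 9 + 4 = day 13.
Job 4 cannot start until job 3 (finishes day 13, plus 1-day gap → day 14); job 1 (finishes day 9, plus 2-day gap → day 11). The controlling bound is day 14, so job 4 finishes at 14 + 3 = day 17.
After job 4 (finishes day 17), job 5 can start at day 17 and finishes at day 25.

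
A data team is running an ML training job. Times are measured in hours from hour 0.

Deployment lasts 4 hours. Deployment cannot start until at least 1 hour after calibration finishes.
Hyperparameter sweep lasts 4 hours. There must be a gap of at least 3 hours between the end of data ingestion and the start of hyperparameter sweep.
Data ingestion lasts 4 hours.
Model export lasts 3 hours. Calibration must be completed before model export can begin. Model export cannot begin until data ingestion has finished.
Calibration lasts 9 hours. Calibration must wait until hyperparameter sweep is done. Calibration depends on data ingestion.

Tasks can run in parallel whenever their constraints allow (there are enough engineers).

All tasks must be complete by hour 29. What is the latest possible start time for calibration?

Nothing follows model export; the deadline of hour 29 is its only limit. It must start by 29 − 3 = hour 26.
To finish by hour 29, deployment (duration 4) must start no later than hour 25.
Calibration has several dependents: model export (must start by hour 26); deployment (must start by hour 25, minus 1-hour gap → hour 24). The earliest of those limits is hour 24, so calibration must start by 24 − 9 = hour 15.

15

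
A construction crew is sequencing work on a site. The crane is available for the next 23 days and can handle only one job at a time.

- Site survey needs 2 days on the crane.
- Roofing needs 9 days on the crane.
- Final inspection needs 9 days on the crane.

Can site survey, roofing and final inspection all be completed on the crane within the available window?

Running back to back, the jobs need 2 + 9 + 9 = 20 days on the crane.
Since 20 ≤ 23, they fit within the window.

Yes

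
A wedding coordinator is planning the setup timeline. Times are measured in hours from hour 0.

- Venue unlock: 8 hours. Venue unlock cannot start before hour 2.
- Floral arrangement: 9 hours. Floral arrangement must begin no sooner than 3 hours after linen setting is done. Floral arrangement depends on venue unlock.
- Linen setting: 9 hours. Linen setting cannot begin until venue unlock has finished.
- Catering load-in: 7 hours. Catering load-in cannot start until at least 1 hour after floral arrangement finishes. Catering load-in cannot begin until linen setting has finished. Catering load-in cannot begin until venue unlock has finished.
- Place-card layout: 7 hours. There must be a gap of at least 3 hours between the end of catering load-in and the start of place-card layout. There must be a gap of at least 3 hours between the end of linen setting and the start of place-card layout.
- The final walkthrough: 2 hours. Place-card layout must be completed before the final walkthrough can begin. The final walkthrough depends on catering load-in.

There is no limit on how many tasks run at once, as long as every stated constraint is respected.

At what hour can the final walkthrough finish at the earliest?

Venue unlock waits on its own release at hour 2, so it starts at hour 2 and finishes at 2 + 8 = hour 10.
After venue unlock (finishes hour 10), linen setting can start at hour 10 and finishes at hour 19.
Floral arrangement cannot start until linen setting (finishes hour 19, plus 3-hour gap → hour 22); venue unlock (finishes hour 10). The controlling bound is hour 22, so floral arrangement finishes at 22 + 9 = hour 31.
Catering load-in has to wait for floral arrangement (finishes hour 31, plus 1-hour gap → hour 32); linen setting (finishes hour 19); venue unlock (finishes hour 10). The latest of these is hour 32, so catering load-in runs hour 32 to 32 + 7 = hour 39.
Place-card layout needs all of catering load-in (finishes hour 39, plus 3-hour gap → hour 42); linen setting (finishes hour 19, plus 3-hour gap → hour 22). That puts its earliest start at hour 42; it finishes at 42 + 7 = hour 49.
The final walkthrough needs all of place-card layout (finishes hour 49); catering load-in (finishes hour 39). That puts its earliest start at hour 49; it finishes at 49 + 2 = hour 51.

51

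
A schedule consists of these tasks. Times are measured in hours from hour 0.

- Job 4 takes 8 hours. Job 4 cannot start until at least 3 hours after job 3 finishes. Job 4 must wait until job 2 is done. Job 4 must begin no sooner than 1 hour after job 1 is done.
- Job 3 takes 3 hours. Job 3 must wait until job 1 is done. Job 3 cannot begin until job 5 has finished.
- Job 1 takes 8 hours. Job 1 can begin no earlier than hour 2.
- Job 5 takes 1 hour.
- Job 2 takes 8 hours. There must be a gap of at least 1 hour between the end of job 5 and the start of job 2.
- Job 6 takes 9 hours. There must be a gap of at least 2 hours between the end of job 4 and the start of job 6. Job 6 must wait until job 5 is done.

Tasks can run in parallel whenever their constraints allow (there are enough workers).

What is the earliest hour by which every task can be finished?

Job 5 has no prerequisites, so it starts at hour 0 and finishes at hour 1.
After job 5 (finishes hour 1, plus 1-hour gap → hour 2), job 2 can start at hour 2 and finishes at hour 10.
Job 1 waits on its own release at hour 2, so it starts at hour 2 and finishes at 2 + 8 = hour 10.
For job 3: job 1 (finishes hour 10); job 5 (finishes hour 1). Taking the maximum gives a start of hour 10, and it finishes at 10 + 3 = hour 13.
Job 4 cannot start until job 3 (finishes hour 13, plus 3-hour gap → hour 16); job 2 (finishes hour 10); job 1 (finishes hour 10, plus 1-hour gap → hour 11). The controlling bound is hour 16, so job 4 finishes at 16 + 8 = hour 24.
Job 6 needs all of job 4 (finishes hour 24, plus 2-hour gap → hour 26); job 5 (finishes hour 1). That puts its earliest start at hour 26; it finishes at 26 + 9 = hour 35.
All tasks are finished once the last one completes. Finish times: Job 1 at 10, Job 2 at 10, Job 3 at 13, Job 4 at 24, Job 5 at 1, Job 6 at 35. The latest is hour 35.

35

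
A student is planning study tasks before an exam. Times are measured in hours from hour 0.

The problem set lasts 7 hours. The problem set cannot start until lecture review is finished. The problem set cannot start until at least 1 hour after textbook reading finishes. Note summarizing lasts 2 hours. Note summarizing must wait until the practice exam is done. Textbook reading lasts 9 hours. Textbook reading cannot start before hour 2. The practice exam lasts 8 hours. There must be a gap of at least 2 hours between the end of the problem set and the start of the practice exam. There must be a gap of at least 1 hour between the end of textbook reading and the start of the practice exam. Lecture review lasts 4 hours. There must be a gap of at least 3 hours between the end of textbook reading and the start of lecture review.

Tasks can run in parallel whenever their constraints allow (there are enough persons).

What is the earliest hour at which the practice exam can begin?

Textbook reading cannot begin until its own release at hour 2. It runs from hour 2 to 2 + 9 = hour 11.
Lecture review waits on textbook reading (finishes hour 11, plus 3-hour gap → hour 14), so it starts at hour 14 and finishes at 14 + 4 = hour 18.
The problem set needs all of lecture review (finishes hour 18); textbook reading (finishes hour 11, plus 1-hour gap → hour 12). That puts its earliest start at hour 18; it finishes at 18 + 7 = hour 25.
The practice exam waits on the problem set (finishes hour 25, plus 2-hour gap → hour 27); textbook reading (finishes hour 11, plus 1-hour gap → hour 12). The latest of these is hour 27, which is the earliest the practice exam can start.

27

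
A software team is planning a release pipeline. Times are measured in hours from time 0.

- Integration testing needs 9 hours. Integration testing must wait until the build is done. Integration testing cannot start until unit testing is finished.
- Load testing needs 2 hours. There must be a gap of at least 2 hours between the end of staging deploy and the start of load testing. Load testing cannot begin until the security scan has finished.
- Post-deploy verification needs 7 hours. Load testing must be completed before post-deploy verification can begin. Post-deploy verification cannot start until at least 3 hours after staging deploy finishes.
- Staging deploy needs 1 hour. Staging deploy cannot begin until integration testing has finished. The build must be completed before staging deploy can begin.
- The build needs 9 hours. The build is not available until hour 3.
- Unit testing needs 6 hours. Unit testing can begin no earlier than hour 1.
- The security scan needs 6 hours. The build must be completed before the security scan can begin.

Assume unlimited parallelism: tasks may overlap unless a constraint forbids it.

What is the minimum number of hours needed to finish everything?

After its own release at hour 1, unit testing can start at hour 1 and finishes at hour 7.
The build waits on its own release at hour 3, so it starts at hour 3 and finishes at 3 + 9 = hour 12.
The security scan cannot begin until the build (finishes hour 12). It runs from hour 12 to 12 + 6 = hour 18.
Integration testing has to wait for the build (finishes hour 12); unit testing (finishes hour 7). The latest of these is hour 12, so integration testing runs hour 12 to 12 + 9 = hour 21.
Staging deploy needs all of integration testing (finishes hour 21); the build (finishes hour 12). That puts its earliest start at hour 21; it finishes at 21 + 1 = hour 22.
Load testing needs all of staging deploy (finishes hour 22, plus 2-hour gap → hour 24); the security scan (finishes hour 18). That puts its earliest start at hour 24; it finishes at 24 + 2 = hour 26.
Post-deploy verification cannot start until load testing (finishes hour 26); staging deploy (finishes hour 22, plus 3-hour gap → hour 25). The controlling bound is hour 26, so post-deploy verification finishes at 26 + 7 = hour 33.
All tasks are finished once the last one completes. Finish times: The build at 12, Unit testing at 7, Integration testing at 21, The security scan at 18, Staging deploy at 22, Load testing at 26, Post-deploy verification at 33. The latest is hour 33.

33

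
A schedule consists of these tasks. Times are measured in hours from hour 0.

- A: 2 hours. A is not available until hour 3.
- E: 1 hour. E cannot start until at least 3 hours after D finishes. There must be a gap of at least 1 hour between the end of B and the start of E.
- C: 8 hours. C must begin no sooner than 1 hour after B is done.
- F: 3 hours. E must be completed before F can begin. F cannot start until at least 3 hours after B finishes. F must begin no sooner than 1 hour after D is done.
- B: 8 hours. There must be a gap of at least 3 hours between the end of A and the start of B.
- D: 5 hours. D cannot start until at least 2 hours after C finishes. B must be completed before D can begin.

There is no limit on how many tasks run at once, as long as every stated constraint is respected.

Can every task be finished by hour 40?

A waits on its own release at hour 3, so it starts at hour 3 and finishes at 3 + 2 = hour 5.
B waits on A (finishes hour 5, plus 3-hour gap → hour 8), so it starts at hour 8 and finishes at 8 + 8 = hour 16.
After B (finishes hour 16, plus 1-hour gap → hour 17), C can start at hour 17 and finishes at hour 25.
D has to wait for C (finishes hour 25, plus 2-hour gap → hour 27); B (finishes hour 16). The latest of these is hour 27, so D runs hour 27 to 27 + 5 = hour 32.
E needs all of D (finishes hour 32, plus 3-hour gap → hour 35); B (finishes hour 16, plus 1-hour gap → hour 17). That puts its earliest start at hour 35; it finishes at 35 + 1 = hour 36.
For F: E (finishes hour 36); B (finishes hour 16, plus 3-hour gap → hour 19); D (finishes hour 32, plus 1-hour gap → hour 33). Taking the maximum gives a start of hour 36, and it finishes at 36 + 3 = hour 39.
Every task is finished by hour 39, which is no later than the deadline of 40, so the schedule is feasible.

Yes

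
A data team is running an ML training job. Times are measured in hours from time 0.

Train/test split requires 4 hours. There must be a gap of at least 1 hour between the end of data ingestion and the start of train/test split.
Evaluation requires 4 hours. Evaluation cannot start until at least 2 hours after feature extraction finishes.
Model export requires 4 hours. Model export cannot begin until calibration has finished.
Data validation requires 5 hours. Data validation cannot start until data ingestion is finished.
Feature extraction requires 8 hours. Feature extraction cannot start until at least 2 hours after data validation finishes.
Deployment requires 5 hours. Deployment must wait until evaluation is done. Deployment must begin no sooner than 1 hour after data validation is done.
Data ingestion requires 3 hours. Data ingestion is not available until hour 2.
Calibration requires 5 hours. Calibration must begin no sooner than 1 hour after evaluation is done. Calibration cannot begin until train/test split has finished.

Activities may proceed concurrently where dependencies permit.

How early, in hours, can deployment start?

26

Data ingestion waits on its own release at hour 2, so it starts at hour 2 and finishes at 2 + 3 = hour 5.
Data validation cannot begin until data ingestion (finishes hour 5). It runs from hour 5 to 5 + 5 = hour 10.
Feature extraction cannot begin until data validation (finishes hour 10, plus 2-hour gap → hour 12). It runs from hour 12 to 12 + 8 = hour 20.
Evaluation waits on feature extraction (finishes hour 20, plus 2-hour gap → hour 22), so it starts at hour 22 and finishes at 22 + 4 = hour 26.
Deployment waits on evaluation (finishes hour 26); data validation (finishes hour 10, plus 1-hour gap → hour 11). The latest of these is hour 26, which is the earliest deployment can start.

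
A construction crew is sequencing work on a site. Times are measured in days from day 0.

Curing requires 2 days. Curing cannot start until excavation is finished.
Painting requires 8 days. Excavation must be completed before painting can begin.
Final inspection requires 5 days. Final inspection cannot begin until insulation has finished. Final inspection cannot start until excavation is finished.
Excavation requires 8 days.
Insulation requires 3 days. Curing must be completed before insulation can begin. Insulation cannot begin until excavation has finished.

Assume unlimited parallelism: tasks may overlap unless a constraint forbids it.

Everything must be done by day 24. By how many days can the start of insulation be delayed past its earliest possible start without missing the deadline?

6

Excavation can start immediately at day 0; it finishes at day 8.
After excavation (finishes day 8), curing can start at day 8 and finishes at day 10.
Insulation has to wait for curing (finishes day 10); excavation (finishes day 8). The latest of these is day 10, so insulation runs day 10 to 10 + 3 = day 13.

Working backward from the deadline:
To finish by day 24, final inspection (duration 5) must start no later than day 19.
Since final inspection (must start by day 19) depends on it, insulation must finish by day 19. Backing off its 3-day duration gives a latest start of day 16.
So insulation can start as early as day 10 and as late as day 16, giving 16 − 10 = 6 days of slack.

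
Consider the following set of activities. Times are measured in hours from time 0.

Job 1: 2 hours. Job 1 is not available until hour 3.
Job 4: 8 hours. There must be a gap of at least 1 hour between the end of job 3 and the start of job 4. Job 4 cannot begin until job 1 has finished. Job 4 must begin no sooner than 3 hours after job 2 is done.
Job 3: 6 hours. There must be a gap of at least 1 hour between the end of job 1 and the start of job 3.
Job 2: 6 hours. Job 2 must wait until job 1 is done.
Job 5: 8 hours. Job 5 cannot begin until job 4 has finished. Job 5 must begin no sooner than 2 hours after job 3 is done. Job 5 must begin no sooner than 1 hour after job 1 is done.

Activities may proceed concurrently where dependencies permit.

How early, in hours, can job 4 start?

Job 1 waits on its own release at hour 3, so it starts at hour 3 and finishes at 3 + 2 = hour 5.
Job 3 cannot begin until job 1 (finishes hour 5, plus 1-hour gap → hour 6). It runs from hour 6 to 6 + 6 = hour 12.
After job 1 (finishes hour 5), job 2 can start at hour 5 and finishes at hour 11.
Job 4 waits on job 3 (finishes hour 12, plus 1-hour gap → hour 13); job 1 (finishes hour 5); job 2 (finishes hour 11, plus 3-hour gap → hour 14). The latest of these is hour 14, which is the earliest job 4 can start.

14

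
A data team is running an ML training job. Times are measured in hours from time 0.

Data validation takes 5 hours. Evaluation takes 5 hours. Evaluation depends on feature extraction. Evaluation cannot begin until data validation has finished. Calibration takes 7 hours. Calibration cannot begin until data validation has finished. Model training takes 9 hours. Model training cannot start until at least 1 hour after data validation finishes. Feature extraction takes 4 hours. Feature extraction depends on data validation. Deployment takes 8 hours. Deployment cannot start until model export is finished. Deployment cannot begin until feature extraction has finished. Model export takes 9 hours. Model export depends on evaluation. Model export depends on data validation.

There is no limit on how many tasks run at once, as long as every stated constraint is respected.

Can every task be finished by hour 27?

No

Data validation can start immediately at hour 0; it finishes at hour 5.
After data validation (finishes hour 5), calibration can start at hour 5 and finishes at hour 12.
After data validation (finishes hour 5, plus 1-hour gap → hour 6), model training can start at hour 6 and finishes at hour 15.
Feature extraction cannot begin until data validation (finishes hour 5). It runs from hour 5 to 5 + 4 = hour 9.
Evaluation has to wait for feature extraction (finishes hour 9); data validation (finishes hour 5). The latest of these is hour 9, so evaluation runs hour 9 to 9 + 5 = hour 14.
Model export needs all of evaluation (finishes hour 14); data validation (finishes hour 5). That puts its earliest start at hour 14; it finishes at 14 + 9 = hour 23.
For deployment: model export (finishes hour 23); feature extraction (finishes hour 9). Taking the maximum gives a start of hour 23, and it finishes at 23 + 8 = hour 31.
The earliest everything can be done is hour 31, which is after the deadline of 27, so it is not possible.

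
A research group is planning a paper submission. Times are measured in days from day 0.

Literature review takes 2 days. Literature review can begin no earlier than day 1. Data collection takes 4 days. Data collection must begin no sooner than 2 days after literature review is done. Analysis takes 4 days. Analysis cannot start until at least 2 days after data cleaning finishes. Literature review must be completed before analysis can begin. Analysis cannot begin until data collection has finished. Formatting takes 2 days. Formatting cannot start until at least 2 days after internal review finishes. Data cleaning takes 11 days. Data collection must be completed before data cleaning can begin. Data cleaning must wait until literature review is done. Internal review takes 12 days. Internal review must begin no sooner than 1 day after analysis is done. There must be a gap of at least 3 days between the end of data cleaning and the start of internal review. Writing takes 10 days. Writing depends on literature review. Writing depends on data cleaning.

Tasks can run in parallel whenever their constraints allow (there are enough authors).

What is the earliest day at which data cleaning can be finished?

Literature review cannot begin until its own release at day 1. It runs from day 1 to 1 + 2 = day 3.
After literature review (finishes day 3, plus 2-day gap → day 5), data collection can start at day 5 and finishes at day 9.
Data cleaning has to wait for data collection (finishes day 9); literature review (finishes day 3). The latest of these is day 9, so data cleaning runs day 9 to 9 + 11 = day 20.

20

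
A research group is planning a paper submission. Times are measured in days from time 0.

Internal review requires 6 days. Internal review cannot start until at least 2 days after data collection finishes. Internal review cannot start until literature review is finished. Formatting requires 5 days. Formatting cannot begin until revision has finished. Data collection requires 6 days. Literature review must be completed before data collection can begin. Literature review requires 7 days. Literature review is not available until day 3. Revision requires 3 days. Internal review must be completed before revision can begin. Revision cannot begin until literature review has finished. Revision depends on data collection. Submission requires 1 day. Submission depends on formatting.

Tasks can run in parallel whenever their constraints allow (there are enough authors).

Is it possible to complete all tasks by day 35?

Yes

After its own release at day 3, literature review can start at day 3 and finishes at day 10.
Data collection waits on literature review (finishes day 10), so it starts at day 10 and finishes at 10 + 6 = day 16.
Internal review needs all of data collection (finishes day 16, plus 2-day gap → day 18); literature review (finishes day 10). That puts its earliest start at day 18; it finishes at 18 + 6 = day 24.
Revision cannot start until internal review (finishes day 24); literature review (finishes day 10); data collection (finishes day 16). The controlling bound is day 24, so revision finishes at 24 + 3 = day 27.
Formatting cannot begin until revision (finishes day 27). It runs from day 27 to 27 + 5 = day 32.
Submission cannot begin until formatting (finishes day 32). It runs from day 32 to 32 + 1 = day 33.
Every task is finished by day 33, which is no later than the deadline of 35, so the schedule is feasible.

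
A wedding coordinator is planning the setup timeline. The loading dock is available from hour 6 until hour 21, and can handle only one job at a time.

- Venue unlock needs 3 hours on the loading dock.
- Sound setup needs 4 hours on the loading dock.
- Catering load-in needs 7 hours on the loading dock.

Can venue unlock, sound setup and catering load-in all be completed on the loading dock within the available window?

Yes

The loading dock window is 21 − 6 = 15 hours.
Running back to back, the jobs need 3 + 4 + 7 = 14 hours on the loading dock.
Since 14 ≤ 15, they fit within the window.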